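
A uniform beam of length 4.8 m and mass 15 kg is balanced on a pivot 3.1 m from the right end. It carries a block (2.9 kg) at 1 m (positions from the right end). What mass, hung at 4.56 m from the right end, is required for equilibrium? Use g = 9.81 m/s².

m ≈ 11.4 kg

Choose the pivot (at 3.1 m from the right end) as the axis so the support reaction has zero arm there.
Beam weight: 15 × 9.81 = 147.2 N down at 2.4 m → arm 0.7 m, τ = 147.2 × 0.7 = 103 N·m clockwise.
Block: 2.9 × 9.81 = 28.45 N down at 1 m → arm 2.1 m, τ = 28.45 × 2.1 = 59.75 N·m clockwise.
Net moment of known loads = 162.8 N·m clockwise.
An unknown mass m at 4.56 m has arm 1.46 m; its moment is m·g·1.46 counterclockwise.
Balancing moments: m × 9.81 × 1.46 = 162.8, giving m = 162.8 / (9.81 × 1.46) = 11.4 kg.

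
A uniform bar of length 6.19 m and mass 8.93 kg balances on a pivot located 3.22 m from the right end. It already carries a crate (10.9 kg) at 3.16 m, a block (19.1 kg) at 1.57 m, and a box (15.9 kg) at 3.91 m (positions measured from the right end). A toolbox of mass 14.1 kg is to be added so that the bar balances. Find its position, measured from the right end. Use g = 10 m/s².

x ≈ 4.8 m from the right end

Sum moments about the pivot (at 3.22 m from the right end) (the support reaction has zero arm there).
Beam weight: 8.93 × 10 = 89.3 N down at 3.095 m → arm 0.125 m, τ = 89.3 × 0.125 = 11.16 N·m clockwise.
Crate: 10.9 × 10 = 109 N down at 3.16 m → arm 0.06 m, τ = 109 × 0.06 = 6.54 N·m clockwise.
Block: 19.1 × 10 = 191 N down at 1.57 m → arm 1.65 m, τ = 191 × 1.65 = 315.1 N·m clockwise.
Box: 15.9 × 10 = 159 N down at 3.91 m → arm 0.69 m, τ = 159 × 0.69 = 109.7 N·m counterclockwise.
Net moment of existing loads = 223.1 N·m clockwise.
The toolbox weighs 14.1 × 10 = 141 N and must supply an equal counterclockwise moment, so its lever arm about the pivot is 223.1 / 141 = 1.58 m.
That puts it at 3.22 + 1.58 = 4.8 m from the right end.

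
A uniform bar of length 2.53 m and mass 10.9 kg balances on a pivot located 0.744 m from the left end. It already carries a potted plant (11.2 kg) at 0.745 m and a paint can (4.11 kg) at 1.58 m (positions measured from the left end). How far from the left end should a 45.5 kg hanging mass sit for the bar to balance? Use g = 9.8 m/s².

About the pivot (at 0.744 m from the left end):
Beam weight: 10.9 × 9.8 = 106.8 N down at 1.265 m → arm 0.521 m, τ = 106.8 × 0.521 = 55.64 N·m clockwise.
Potted plant: 11.2 × 9.8 = 109.8 N down at 0.745 m → arm 0.001 m, τ = 109.8 × 0.001 = 0.1098 N·m clockwise.
Paint can: 4.11 × 9.8 = 40.28 N down at 1.58 m → arm 0.836 m, τ = 40.28 × 0.836 = 33.67 N·m clockwise.
Net moment of existing loads = 89.42 N·m clockwise.
The hanging mass weighs 45.5 × 9.8 = 445.9 N and must supply an equal counterclockwise moment, so its lever arm about the pivot is 89.42 / 445.9 = 0.201 m.
That puts it at 0.744 − 0.201 = 0.543 m from the left end.

x ≈ 0.543 m from the left end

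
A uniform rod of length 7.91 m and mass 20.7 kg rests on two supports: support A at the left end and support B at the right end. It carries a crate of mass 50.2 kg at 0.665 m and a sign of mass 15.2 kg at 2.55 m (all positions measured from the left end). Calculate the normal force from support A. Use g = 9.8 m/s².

About support B:
Beam weight: 20.7 × 9.8 = 202.9 N down at 3.955 m → arm 3.955 m, τ = 202.9 × 3.955 = 802.5 N·m counterclockwise.
Crate: 50.2 × 9.8 = 492 N down at 0.665 m → arm 7.245 m, τ = 492 × 7.245 = 3565 N·m counterclockwise.
Sign: 15.2 × 9.8 = 149 N down at 2.55 m → arm 5.36 m, τ = 149 × 5.36 = 798.6 N·m counterclockwise.
Net load moment about support B = 5166 N·m counterclockwise.
Reaction R at support A is upward at 0 m, arm 7.91 m → moment R × 7.91 clockwise.
Balancing moments: R × 7.91 = 5166, giving R = 653 N.

R_A ≈ 653 N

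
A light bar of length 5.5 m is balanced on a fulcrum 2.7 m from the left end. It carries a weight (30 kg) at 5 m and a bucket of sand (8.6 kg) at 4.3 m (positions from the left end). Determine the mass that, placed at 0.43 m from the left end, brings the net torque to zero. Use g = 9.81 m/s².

About the fulcrum (at 2.7 m from the left end):
Weight: 30 × 9.81 = 294.3 N down at 5 m → arm 2.3 m, τ = 294.3 × 2.3 = 676.9 N·m clockwise.
Bucket of sand: 8.6 × 9.81 = 84.37 N down at 4.3 m → arm 1.6 m, τ = 84.37 × 1.6 = 135 N·m clockwise.
Net moment of known loads = 811.9 N·m clockwise.
An unknown mass m at 0.43 m has arm 2.27 m; its moment is m·g·2.27 counterclockwise.
Στ = 0 ⇒ m × 9.81 × 2.27 = 811.9 ⇒ m = 811.9 / (9.81 × 2.27) = 36.5 kg.

m ≈ 36.5 kg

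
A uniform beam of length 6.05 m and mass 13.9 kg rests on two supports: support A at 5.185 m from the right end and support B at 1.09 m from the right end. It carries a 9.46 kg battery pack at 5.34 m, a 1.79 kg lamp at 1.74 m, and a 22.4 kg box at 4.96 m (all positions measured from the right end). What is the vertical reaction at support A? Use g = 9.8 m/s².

Choose support B as the axis so its reaction then has zero moment arm.
Beam weight: 13.9 × 9.8 = 136.2 N down at 3.025 m → arm 1.935 m, τ = 136.2 × 1.935 = 263.5 N·m counterclockwise.
Battery pack: 9.46 × 9.8 = 92.71 N down at 5.34 m → arm 4.25 m, τ = 92.71 × 4.25 = 394 N·m counterclockwise.
Lamp: 1.79 × 9.8 = 17.54 N down at 1.74 m → arm 0.65 m, τ = 17.54 × 0.65 = 11.4 N·m counterclockwise.
Box: 22.4 × 9.8 = 219.5 N down at 4.96 m → arm 3.87 m, τ = 219.5 × 3.87 = 849.5 N·m counterclockwise.
Net load moment about support B = 1518 N·m counterclockwise.
Reaction R at support A is upward at 5.185 m, arm 4.095 m → moment R × 4.095 clockwise.
Στ = 0 ⇒ R × 4.095 = 1518 ⇒ R = 371 N.

R_A ≈ 371 N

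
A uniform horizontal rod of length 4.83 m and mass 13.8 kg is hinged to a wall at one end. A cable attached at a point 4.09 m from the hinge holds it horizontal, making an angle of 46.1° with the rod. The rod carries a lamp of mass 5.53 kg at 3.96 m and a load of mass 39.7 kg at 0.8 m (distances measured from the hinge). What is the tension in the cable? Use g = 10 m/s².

Take moments about the hinge.
Beam weight: 13.8 × 10 = 138 N down at 2.415 m → arm 2.415 m, τ = 138 × 2.415 = 333.3 N·m clockwise.
Lamp: 5.53 × 10 = 55.3 N down at 3.96 m → arm 3.96 m, τ = 55.3 × 3.96 = 219 N·m clockwise.
Load: 39.7 × 10 = 397 N down at 0.8 m → arm 0.8 m, τ = 397 × 0.8 = 317.6 N·m clockwise.
Total clockwise load moment = 869.9 N·m.
The cable tension T acts at 4.09 m; only its component perpendicular to the rod, T sinθ, produces torque. sin 46.1° = 0.7206.
For rotational equilibrium, T × 4.09 × 0.7206 = 869.9, so T = 869.9 / 2.947 = 295 N.

T ≈ 295 N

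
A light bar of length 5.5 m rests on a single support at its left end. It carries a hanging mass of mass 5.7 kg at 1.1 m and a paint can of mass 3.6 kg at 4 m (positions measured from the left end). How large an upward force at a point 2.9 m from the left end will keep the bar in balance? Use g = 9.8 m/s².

Taking torques about the left end:
Hanging mass: 5.7 × 9.8 = 55.86 N down at 1.1 m → arm 1.1 m, τ = 55.86 × 1.1 = 61.45 N·m clockwise.
Paint can: 3.6 × 9.8 = 35.28 N down at 4 m → arm 4 m, τ = 35.28 × 4 = 141.1 N·m clockwise.
Net moment of the loads = 202.6 N·m clockwise.
The upward force F acts at a point 2.9 m from the left end, arm 2.9 m, giving F × 2.9 counterclockwise.
For rotational equilibrium, F × 2.9 = 202.6, so F = 202.6 / 2.9 = 69.9 N.

F ≈ 69.9 N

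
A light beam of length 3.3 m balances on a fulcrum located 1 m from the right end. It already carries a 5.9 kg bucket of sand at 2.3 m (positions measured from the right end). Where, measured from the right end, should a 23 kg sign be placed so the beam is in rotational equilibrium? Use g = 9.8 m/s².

Take moments about the fulcrum (at 1 m from the right end).
Bucket of sand: 5.9 × 9.8 = 57.82 N down at 2.3 m → arm 1.3 m, τ = 57.82 × 1.3 = 75.17 N·m counterclockwise.
Net moment of existing loads = 75.17 N·m counterclockwise.
The sign weighs 23 × 9.8 = 225.4 N and must supply an equal clockwise moment, so its lever arm about the fulcrum is 75.17 / 225.4 = 0.333 m.
That puts it at 1 − 0.333 = 0.667 m from the right end.

x ≈ 0.667 m from the right end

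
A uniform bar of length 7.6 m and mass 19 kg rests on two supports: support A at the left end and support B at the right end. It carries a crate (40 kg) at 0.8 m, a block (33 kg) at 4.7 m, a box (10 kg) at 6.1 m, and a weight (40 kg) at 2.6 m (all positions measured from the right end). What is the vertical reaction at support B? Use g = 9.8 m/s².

R_B ≈ 844 N

About support A:
Beam weight: 19 × 9.8 = 186.2 N down at 3.8 m → arm 3.8 m, τ = 186.2 × 3.8 = 707.6 N·m clockwise.
Crate: 40 × 9.8 = 392 N down at 0.8 m → arm 6.8 m, τ = 392 × 6.8 = 2666 N·m clockwise.
Block: 33 × 9.8 = 323.4 N down at 4.7 m → arm 2.9 m, τ = 323.4 × 2.9 = 937.9 N·m clockwise.
Box: 10 × 9.8 = 98 N down at 6.1 m → arm 1.5 m, τ = 98 × 1.5 = 147 N·m clockwise.
Weight: 40 × 9.8 = 392 N down at 2.6 m → arm 5 m, τ = 392 × 5 = 1960 N·m clockwise.
Net load moment about support A = 6418 N·m clockwise.
Reaction R at support B is upward at 0 m, arm 7.6 m → moment R × 7.6 counterclockwise.
Balancing moments: R × 7.6 = 6418, giving R = 844 N.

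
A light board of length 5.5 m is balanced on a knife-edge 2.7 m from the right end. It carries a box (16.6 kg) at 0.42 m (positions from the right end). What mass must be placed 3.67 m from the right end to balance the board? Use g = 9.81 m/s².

Sum moments about the knife-edge (at 2.7 m from the right end) (the support reaction has zero arm there).
Box: 16.6 × 9.81 = 162.8 N down at 0.42 m → arm 2.28 m, τ = 162.8 × 2.28 = 371.2 N·m clockwise.
Net moment of known loads = 371.2 N·m clockwise.
An unknown mass m at 3.67 m has arm 0.97 m; its moment is m·g·0.97 counterclockwise.
For rotational equilibrium, m × 9.81 × 0.97 = 371.2, so m = 371.2 / (9.81 × 0.97) = 39 kg.

m ≈ 39 kg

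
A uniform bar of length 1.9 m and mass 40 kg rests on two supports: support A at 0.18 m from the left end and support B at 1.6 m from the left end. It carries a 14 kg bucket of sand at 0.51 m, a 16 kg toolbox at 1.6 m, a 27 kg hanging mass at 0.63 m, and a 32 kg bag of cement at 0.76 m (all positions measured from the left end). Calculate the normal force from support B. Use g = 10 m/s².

Choose support A as the axis so its reaction then has zero moment arm.
Beam weight: 40 × 10 = 400 N down at 0.95 m → arm 0.77 m, τ = 400 × 0.77 = 308 N·m clockwise.
Bucket of sand: 14 × 10 = 140 N down at 0.51 m → arm 0.33 m, τ = 140 × 0.33 = 46.2 N·m clockwise.
Toolbox: 16 × 10 = 160 N down at 1.6 m → arm 1.42 m, τ = 160 × 1.42 = 227.2 N·m clockwise.
Hanging mass: 27 × 10 = 270 N down at 0.63 m → arm 0.45 m, τ = 270 × 0.45 = 121.5 N·m clockwise.
Bag of cement: 32 × 10 = 320 N down at 0.76 m → arm 0.58 m, τ = 320 × 0.58 = 185.6 N·m clockwise.
Net load moment about support A = 888.5 N·m clockwise.
Reaction R at support B is upward at 1.6 m, arm 1.42 m → moment R × 1.42 counterclockwise.
Balancing moments: R × 1.42 = 888.5, giving R = 626 N.

R_B ≈ 626 N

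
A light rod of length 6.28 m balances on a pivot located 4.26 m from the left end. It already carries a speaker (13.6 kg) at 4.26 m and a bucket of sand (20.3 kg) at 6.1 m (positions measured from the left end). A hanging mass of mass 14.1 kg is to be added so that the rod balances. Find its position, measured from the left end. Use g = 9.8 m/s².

x ≈ 1.61 m from the left end

Take moments about the pivot (at 4.26 m from the left end).
Speaker: acts at the pivot, moment arm 0 → no torque.
Bucket of sand: 20.3 × 9.8 = 198.9 N down at 6.1 m → arm 1.84 m, τ = 198.9 × 1.84 = 366 N·m clockwise.
Net moment of existing loads = 366 N·m clockwise.
The hanging mass weighs 14.1 × 9.8 = 138.2 N and must supply an equal counterclockwise moment, so its lever arm about the pivot is 366 / 138.2 = 2.65 m.
That puts it at 4.26 − 2.65 = 1.61 m from the left end.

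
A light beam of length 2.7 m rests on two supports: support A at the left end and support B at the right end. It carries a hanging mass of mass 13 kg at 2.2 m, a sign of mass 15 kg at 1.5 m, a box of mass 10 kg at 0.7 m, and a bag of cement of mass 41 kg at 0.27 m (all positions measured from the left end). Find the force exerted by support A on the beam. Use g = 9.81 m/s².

Take moments about support B.
Hanging mass: 13 × 9.81 = 127.5 N down at 2.2 m → arm 0.5 m, τ = 127.5 × 0.5 = 63.75 N·m counterclockwise.
Sign: 15 × 9.81 = 147.2 N down at 1.5 m → arm 1.2 m, τ = 147.2 × 1.2 = 176.6 N·m counterclockwise.
Box: 10 × 9.81 = 98.1 N down at 0.7 m → arm 2 m, τ = 98.1 × 2 = 196.2 N·m counterclockwise.
Bag of cement: 41 × 9.81 = 402.2 N down at 0.27 m → arm 2.43 m, τ = 402.2 × 2.43 = 977.3 N·m counterclockwise.
Net load moment about support B = 1414 N·m counterclockwise.
Reaction R at support A is upward at 0 m, arm 2.7 m → moment R × 2.7 clockwise.
Στ = 0 ⇒ R × 2.7 = 1414 ⇒ R = 524 N.

R_A ≈ 524 N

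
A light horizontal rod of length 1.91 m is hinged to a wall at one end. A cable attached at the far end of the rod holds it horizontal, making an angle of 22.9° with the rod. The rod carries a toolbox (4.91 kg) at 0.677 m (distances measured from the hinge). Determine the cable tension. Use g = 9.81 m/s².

Take moments about the hinge.
Toolbox: 4.91 × 9.81 = 48.17 N down at 0.677 m → arm 0.677 m, τ = 48.17 × 0.677 = 32.61 N·m clockwise.
Total clockwise load moment = 32.61 N·m.
The cable tension T acts at 1.91 m; only its component perpendicular to the rod, T sinθ, produces torque. sin 22.9° = 0.3891.
Στ = 0 ⇒ T × 1.91 × 0.3891 = 32.61 ⇒ T = 32.61 / 0.7432 = 43.9 N.

T ≈ 43.9 N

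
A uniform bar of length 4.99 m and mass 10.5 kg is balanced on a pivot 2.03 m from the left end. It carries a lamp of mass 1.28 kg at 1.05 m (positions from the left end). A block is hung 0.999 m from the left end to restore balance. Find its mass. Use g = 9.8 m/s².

Sum moments about the pivot (at 2.03 m from the left end) (the support reaction has zero arm there).
Beam weight: 10.5 × 9.8 = 102.9 N down at 2.495 m → arm 0.465 m, τ = 102.9 × 0.465 = 47.85 N·m clockwise.
Lamp: 1.28 × 9.8 = 12.54 N down at 1.05 m → arm 0.98 m, τ = 12.54 × 0.98 = 12.29 N·m counterclockwise.
Net moment of known loads = 35.56 N·m clockwise.
An unknown mass m at 0.999 m has arm 1.031 m; its moment is m·g·1.031 counterclockwise.
Στ = 0 ⇒ m × 9.8 × 1.031 = 35.56 ⇒ m = 35.56 / (9.8 × 1.031) = 3.52 kg.

m ≈ 3.52 kg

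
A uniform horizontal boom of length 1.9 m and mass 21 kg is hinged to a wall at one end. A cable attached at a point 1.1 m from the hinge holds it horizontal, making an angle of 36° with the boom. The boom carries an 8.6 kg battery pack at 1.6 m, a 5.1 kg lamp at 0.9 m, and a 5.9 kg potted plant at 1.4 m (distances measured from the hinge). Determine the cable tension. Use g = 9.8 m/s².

T ≈ 706 N

Sum moments about the hinge (the unknown hinge reaction has zero arm there).
Beam weight: 21 × 9.8 = 205.8 N down at 0.95 m → arm 0.95 m, τ = 205.8 × 0.95 = 195.5 N·m clockwise.
Battery pack: 8.6 × 9.8 = 84.28 N down at 1.6 m → arm 1.6 m, τ = 84.28 × 1.6 = 134.8 N·m clockwise.
Lamp: 5.1 × 9.8 = 49.98 N down at 0.9 m → arm 0.9 m, τ = 49.98 × 0.9 = 44.98 N·m clockwise.
Potted plant: 5.9 × 9.8 = 57.82 N down at 1.4 m → arm 1.4 m, τ = 57.82 × 1.4 = 80.95 N·m clockwise.
Total clockwise load moment = 456.2 N·m.
The cable tension T acts at 1.1 m; only its component perpendicular to the boom, T sinθ, produces torque. sin 36° = 0.5878.
For rotational equilibrium, T × 1.1 × 0.5878 = 456.2, so T = 456.2 / 0.6466 = 706 N.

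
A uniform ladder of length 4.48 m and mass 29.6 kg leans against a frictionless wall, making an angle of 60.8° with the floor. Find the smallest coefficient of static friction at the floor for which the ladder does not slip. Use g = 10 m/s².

μ_min ≈ 0.279

Sum moments about the foot of the ladder (the floor normal and friction both act there and drop out).
Ladder weight 29.6×10 = 296 N acts at 2.24 m along the ladder; its horizontal arm is 2.24·cos60.8° = 1.093 m → τ = 323.5 N·m clockwise.
Wall normal N acts horizontally at the top; its moment arm is the height L sinθ = 4.48·sin60.8° = 3.911 m, counterclockwise.
Balancing moments: N × 3.911 = 323.5, giving N = 82.72 N.
ΣFx = 0 ⇒ f = N_wall = 82.72 N. ΣFy = 0 ⇒ N_floor = 296 N.
μ_min = f / N_floor = 82.72 / 296 = 0.279.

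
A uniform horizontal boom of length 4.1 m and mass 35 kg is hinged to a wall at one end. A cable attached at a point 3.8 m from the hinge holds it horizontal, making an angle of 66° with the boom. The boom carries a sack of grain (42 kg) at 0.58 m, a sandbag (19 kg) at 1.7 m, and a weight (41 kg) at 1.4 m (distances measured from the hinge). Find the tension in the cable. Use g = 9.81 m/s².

T ≈ 525 N

Choose the hinge as the axis so the unknown hinge reaction has zero arm there.
Beam weight: 35 × 9.81 = 343.4 N down at 2.05 m → arm 2.05 m, τ = 343.4 × 2.05 = 704 N·m clockwise.
Sack of grain: 42 × 9.81 = 412 N down at 0.58 m → arm 0.58 m, τ = 412 × 0.58 = 239 N·m clockwise.
Sandbag: 19 × 9.81 = 186.4 N down at 1.7 m → arm 1.7 m, τ = 186.4 × 1.7 = 316.9 N·m clockwise.
Weight: 41 × 9.81 = 402.2 N down at 1.4 m → arm 1.4 m, τ = 402.2 × 1.4 = 563.1 N·m clockwise.
Total clockwise load moment = 1823 N·m.
The cable tension T acts at 3.8 m; only its component perpendicular to the boom, T sinθ, produces torque. sin 66° = 0.9135.
Balancing moments: T × 3.8 × 0.9135 = 1823, giving T = 1823 / 3.471 = 525 N.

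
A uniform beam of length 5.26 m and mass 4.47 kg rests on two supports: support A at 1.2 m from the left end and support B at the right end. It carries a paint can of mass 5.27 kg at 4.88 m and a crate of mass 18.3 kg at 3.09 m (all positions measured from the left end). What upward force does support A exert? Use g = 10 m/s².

R_A ≈ 132 N

Sum moments about support B (its reaction then has zero moment arm).
Beam weight: 4.47 × 10 = 44.7 N down at 2.63 m → arm 2.63 m, τ = 44.7 × 2.63 = 117.6 N·m counterclockwise.
Paint can: 5.27 × 10 = 52.7 N down at 4.88 m → arm 0.38 m, τ = 52.7 × 0.38 = 20.03 N·m counterclockwise.
Crate: 18.3 × 10 = 183 N down at 3.09 m → arm 2.17 m, τ = 183 × 2.17 = 397.1 N·m counterclockwise.
Net load moment about support B = 534.7 N·m counterclockwise.
Reaction R at support A is upward at 1.2 m, arm 4.06 m → moment R × 4.06 clockwise.
Setting net torque to zero: R × 4.06 = 534.7 → R = 132 N.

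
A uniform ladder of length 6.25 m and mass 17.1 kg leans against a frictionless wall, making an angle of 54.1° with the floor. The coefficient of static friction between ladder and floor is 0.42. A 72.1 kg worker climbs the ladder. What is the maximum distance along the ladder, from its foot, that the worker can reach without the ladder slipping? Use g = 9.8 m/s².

Take moments about the foot of the ladder.
Ladder weight 17.1×9.8 = 167.6 N acts at 3.125 m along the ladder; its horizontal arm is 3.125·cos54.1° = 1.832 m → τ = 307 N·m clockwise.
Worker weight 72.1×9.8 = 706.6 N at distance d → arm d·cos54.1° → τ = 706.6·d·0.5864 clockwise.
Wall normal N at the top has arm L sinθ = 5.063 m counterclockwise, so Στ = 0 gives N·5.063 = 307 + 414.4·d.
ΣFy = 0 ⇒ N_floor = 874.2 N, so the maximum friction is μ_s·N_floor = 0.42×874.2 = 367.2 N. ΣFx = 0 ⇒ N_wall = f, so at the slipping point N = 367.2 N.
Substituting: 367.2×5.063 = 307 + 414.4·d ⇒ d = (1859 − 307) / 414.4 = 3.75 m.

d ≈ 3.75 m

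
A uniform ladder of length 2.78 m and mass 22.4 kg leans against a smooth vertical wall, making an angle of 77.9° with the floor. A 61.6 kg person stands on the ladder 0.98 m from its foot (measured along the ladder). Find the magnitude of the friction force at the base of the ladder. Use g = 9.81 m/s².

f ≈ 69.2 N

About the foot of the ladder:
Ladder weight 22.4×9.81 = 219.7 N acts at 1.39 m along the ladder; its horizontal arm is 1.39·cos77.9° = 0.2914 m → τ = 64.02 N·m clockwise.
Person: 61.6×9.81 = 604.3 N at 0.98 m → arm 0.2054 m → τ = 124.1 N·m clockwise.
Wall normal N acts horizontally at the top; its moment arm is the height L sinθ = 2.78·sin77.9° = 2.718 m, counterclockwise.
Setting net torque to zero: N × 2.718 = 188.1 → N = 69.2 N.
ΣFx = 0: friction at the foot balances the wall's push, so f = N_wall = 69.2 N.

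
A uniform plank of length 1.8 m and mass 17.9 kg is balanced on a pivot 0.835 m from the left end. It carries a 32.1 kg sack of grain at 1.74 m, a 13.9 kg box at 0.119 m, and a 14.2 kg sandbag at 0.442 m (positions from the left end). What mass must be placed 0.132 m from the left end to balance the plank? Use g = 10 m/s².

Choose the pivot (at 0.835 m from the left end) as the axis so the support reaction has zero arm there.
Beam weight: 17.9 × 10 = 179 N down at 0.9 m → arm 0.065 m, τ = 179 × 0.065 = 11.63 N·m clockwise.
Sack of grain: 32.1 × 10 = 321 N down at 1.74 m → arm 0.905 m, τ = 321 × 0.905 = 290.5 N·m clockwise.
Box: 13.9 × 10 = 139 N down at 0.119 m → arm 0.716 m, τ = 139 × 0.716 = 99.52 N·m counterclockwise.
Sandbag: 14.2 × 10 = 142 N down at 0.442 m → arm 0.393 m, τ = 142 × 0.393 = 55.81 N·m counterclockwise.
Net moment of known loads = 146.8 N·m clockwise.
An unknown mass m at 0.132 m has arm 0.703 m; its moment is m·g·0.703 counterclockwise.
For rotational equilibrium, m × 10 × 0.703 = 146.8, so m = 146.8 / (10 × 0.703) = 20.9 kg.

m ≈ 20.9 kg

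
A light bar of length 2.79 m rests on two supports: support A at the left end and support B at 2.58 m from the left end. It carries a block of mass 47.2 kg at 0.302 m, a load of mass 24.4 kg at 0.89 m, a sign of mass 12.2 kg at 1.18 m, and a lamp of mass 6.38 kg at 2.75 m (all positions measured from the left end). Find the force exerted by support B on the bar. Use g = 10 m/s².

Sum moments about support A (its reaction then has zero moment arm).
Block: 47.2 × 10 = 472 N down at 0.302 m → arm 0.302 m, τ = 472 × 0.302 = 142.5 N·m clockwise.
Load: 24.4 × 10 = 244 N down at 0.89 m → arm 0.89 m, τ = 244 × 0.89 = 217.2 N·m clockwise.
Sign: 12.2 × 10 = 122 N down at 1.18 m → arm 1.18 m, τ = 122 × 1.18 = 144 N·m clockwise.
Lamp: 6.38 × 10 = 63.8 N down at 2.75 m → arm 2.75 m, τ = 63.8 × 2.75 = 175.4 N·m clockwise.
Net load moment about support A = 679.1 N·m clockwise.
Reaction R at support B is upward at 2.58 m, arm 2.58 m → moment R × 2.58 counterclockwise.
Balancing moments: R × 2.58 = 679.1, giving R = 263 N.

R_B ≈ 263 N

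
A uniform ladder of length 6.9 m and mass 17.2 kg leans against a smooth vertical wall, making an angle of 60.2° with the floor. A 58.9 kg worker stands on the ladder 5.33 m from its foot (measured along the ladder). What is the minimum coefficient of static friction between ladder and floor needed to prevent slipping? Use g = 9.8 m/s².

μ_min ≈ 0.407

About the foot of the ladder:
Ladder weight 17.2×9.8 = 168.6 N acts at 3.45 m along the ladder; its horizontal arm is 3.45·cos60.2° = 1.715 m → τ = 289.1 N·m clockwise.
Worker: 58.9×9.8 = 577.2 N at 5.33 m → arm 2.649 m → τ = 1529 N·m clockwise.
Wall normal N acts horizontally at the top; its moment arm is the height L sinθ = 6.9·sin60.2° = 5.988 m, counterclockwise.
For rotational equilibrium, N × 5.988 = 1818, so N = 303.6 N.
ΣFx = 0 ⇒ f = N_wall = 303.6 N. ΣFy = 0 ⇒ N_floor = 745.8 N.
μ_min = f / N_floor = 303.6 / 745.8 = 0.407.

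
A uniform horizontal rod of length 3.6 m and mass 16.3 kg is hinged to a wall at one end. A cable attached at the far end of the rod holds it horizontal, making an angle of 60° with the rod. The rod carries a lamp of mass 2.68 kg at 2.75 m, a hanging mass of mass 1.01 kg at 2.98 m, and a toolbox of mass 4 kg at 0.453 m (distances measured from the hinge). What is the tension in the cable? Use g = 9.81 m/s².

Sum moments about the hinge (the unknown hinge reaction has zero arm there).
Beam weight: 16.3 × 9.81 = 159.9 N down at 1.8 m → arm 1.8 m, τ = 159.9 × 1.8 = 287.8 N·m clockwise.
Lamp: 2.68 × 9.81 = 26.29 N down at 2.75 m → arm 2.75 m, τ = 26.29 × 2.75 = 72.3 N·m clockwise.
Hanging mass: 1.01 × 9.81 = 9.908 N down at 2.98 m → arm 2.98 m, τ = 9.908 × 2.98 = 29.53 N·m clockwise.
Toolbox: 4 × 9.81 = 39.24 N down at 0.453 m → arm 0.453 m, τ = 39.24 × 0.453 = 17.78 N·m clockwise.
Total clockwise load moment = 407.4 N·m.
The cable tension T acts at 3.6 m; only its component perpendicular to the rod, T sinθ, produces torque. sin 60° = 0.866.
Balancing moments: T × 3.6 × 0.866 = 407.4, giving T = 407.4 / 3.118 = 131 N.

T ≈ 131 N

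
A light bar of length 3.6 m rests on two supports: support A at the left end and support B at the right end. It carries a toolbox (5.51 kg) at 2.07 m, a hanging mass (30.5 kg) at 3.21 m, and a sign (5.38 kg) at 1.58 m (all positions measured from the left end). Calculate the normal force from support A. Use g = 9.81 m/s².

R_A ≈ 85 N

Choose support B as the axis so its reaction then has zero moment arm.
Toolbox: 5.51 × 9.81 = 54.05 N down at 2.07 m → arm 1.53 m, τ = 54.05 × 1.53 = 82.7 N·m counterclockwise.
Hanging mass: 30.5 × 9.81 = 299.2 N down at 3.21 m → arm 0.39 m, τ = 299.2 × 0.39 = 116.7 N·m counterclockwise.
Sign: 5.38 × 9.81 = 52.78 N down at 1.58 m → arm 2.02 m, τ = 52.78 × 2.02 = 106.6 N·m counterclockwise.
Net load moment about support B = 306 N·m counterclockwise.
Reaction R at support A is upward at 0 m, arm 3.6 m → moment R × 3.6 clockwise.
For rotational equilibrium, R × 3.6 = 306, so R = 85 N.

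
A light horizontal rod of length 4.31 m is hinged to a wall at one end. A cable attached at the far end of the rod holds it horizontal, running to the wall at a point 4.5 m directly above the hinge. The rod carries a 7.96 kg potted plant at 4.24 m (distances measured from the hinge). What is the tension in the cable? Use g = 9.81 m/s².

T ≈ 106 N

Taking torques about the hinge:
Potted plant: 7.96 × 9.81 = 78.09 N down at 4.24 m → arm 4.24 m, τ = 78.09 × 4.24 = 331.1 N·m clockwise.
Total clockwise load moment = 331.1 N·m.
The cable tension T acts at 4.31 m; only its component perpendicular to the rod, T sinθ, produces torque. sinθ = h/√(h²+d²) = 4.5/√(4.5²+4.31²) = 0.7222.
Setting net torque to zero: T × 4.31 × 0.7222 = 331.1 → T = 331.1 / 3.113 = 106 N.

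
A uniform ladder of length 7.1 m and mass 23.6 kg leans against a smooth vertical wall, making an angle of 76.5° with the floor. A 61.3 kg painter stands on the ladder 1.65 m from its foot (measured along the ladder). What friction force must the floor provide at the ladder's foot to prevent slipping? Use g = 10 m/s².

f ≈ 62.5 N

About the foot of the ladder:
Ladder weight 23.6×10 = 236 N acts at 3.55 m along the ladder; its horizontal arm is 3.55·cos76.5° = 0.8287 m → τ = 195.6 N·m clockwise.
Painter: 61.3×10 = 613 N at 1.65 m → arm 0.3852 m → τ = 236.1 N·m clockwise.
Wall normal N acts horizontally at the top; its moment arm is the height L sinθ = 7.1·sin76.5° = 6.904 m, counterclockwise.
For rotational equilibrium, N × 6.904 = 431.7, so N = 62.5 N.
ΣFx = 0: friction at the foot balances the wall's push, so f = N_wall = 62.5 N.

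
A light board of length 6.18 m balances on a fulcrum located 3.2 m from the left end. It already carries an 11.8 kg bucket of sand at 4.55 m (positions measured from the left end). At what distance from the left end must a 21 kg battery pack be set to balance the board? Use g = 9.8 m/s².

x ≈ 2.44 m from the left end

Take moments about the fulcrum (at 3.2 m from the left end).
Bucket of sand: 11.8 × 9.8 = 115.6 N down at 4.55 m → arm 1.35 m, τ = 115.6 × 1.35 = 156.1 N·m clockwise.
Net moment of existing loads = 156.1 N·m clockwise.
The battery pack weighs 21 × 9.8 = 205.8 N and must supply an equal counterclockwise moment, so its lever arm about the fulcrum is 156.1 / 205.8 = 0.759 m.
That puts it at 3.2 − 0.759 = 2.44 m from the left end.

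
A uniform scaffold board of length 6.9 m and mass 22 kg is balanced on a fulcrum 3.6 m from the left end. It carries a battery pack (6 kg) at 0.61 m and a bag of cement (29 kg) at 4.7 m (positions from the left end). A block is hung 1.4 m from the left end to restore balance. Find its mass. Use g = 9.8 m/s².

m ≈ 4.85 kg

Take moments about the fulcrum (at 3.6 m from the left end).
Beam weight: 22 × 9.8 = 215.6 N down at 3.45 m → arm 0.15 m, τ = 215.6 × 0.15 = 32.34 N·m counterclockwise.
Battery pack: 6 × 9.8 = 58.8 N down at 0.61 m → arm 2.99 m, τ = 58.8 × 2.99 = 175.8 N·m counterclockwise.
Bag of cement: 29 × 9.8 = 284.2 N down at 4.7 m → arm 1.1 m, τ = 284.2 × 1.1 = 312.6 N·m clockwise.
Net moment of known loads = 104.5 N·m clockwise.
An unknown mass m at 1.4 m has arm 2.2 m; its moment is m·g·2.2 counterclockwise.
Balancing moments: m × 9.8 × 2.2 = 104.5, giving m = 104.5 / (9.8 × 2.2) = 4.85 kg.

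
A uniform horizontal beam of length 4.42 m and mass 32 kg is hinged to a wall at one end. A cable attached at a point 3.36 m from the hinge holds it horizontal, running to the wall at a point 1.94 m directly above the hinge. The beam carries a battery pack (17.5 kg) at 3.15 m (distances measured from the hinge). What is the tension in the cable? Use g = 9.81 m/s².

About the hinge:
Beam weight: 32 × 9.81 = 313.9 N down at 2.21 m → arm 2.21 m, τ = 313.9 × 2.21 = 693.7 N·m clockwise.
Battery pack: 17.5 × 9.81 = 171.7 N down at 3.15 m → arm 3.15 m, τ = 171.7 × 3.15 = 540.9 N·m clockwise.
Total clockwise load moment = 1235 N·m.
The cable tension T acts at 3.36 m; only its component perpendicular to the beam, T sinθ, produces torque. sinθ = h/√(h²+d²) = 1.94/√(1.94²+3.36²) = 0.5.
For rotational equilibrium, T × 3.36 × 0.5 = 1235, so T = 1235 / 1.68 = 735 N.

T ≈ 735 N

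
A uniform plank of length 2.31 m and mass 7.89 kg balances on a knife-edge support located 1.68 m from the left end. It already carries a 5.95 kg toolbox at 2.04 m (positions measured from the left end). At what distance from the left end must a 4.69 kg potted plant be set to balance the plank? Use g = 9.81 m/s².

x ≈ 2.11 m from the left end

Take moments about the knife-edge support (at 1.68 m from the left end).
Beam weight: 7.89 × 9.81 = 77.4 N down at 1.155 m → arm 0.525 m, τ = 77.4 × 0.525 = 40.64 N·m counterclockwise.
Toolbox: 5.95 × 9.81 = 58.37 N down at 2.04 m → arm 0.36 m, τ = 58.37 × 0.36 = 21.01 N·m clockwise.
Net moment of existing loads = 19.63 N·m counterclockwise.
The potted plant weighs 4.69 × 9.81 = 46.01 N and must supply an equal clockwise moment, so its lever arm about the knife-edge support is 19.63 / 46.01 = 0.427 m.
That puts it at 1.68 + 0.427 = 2.11 m from the left end.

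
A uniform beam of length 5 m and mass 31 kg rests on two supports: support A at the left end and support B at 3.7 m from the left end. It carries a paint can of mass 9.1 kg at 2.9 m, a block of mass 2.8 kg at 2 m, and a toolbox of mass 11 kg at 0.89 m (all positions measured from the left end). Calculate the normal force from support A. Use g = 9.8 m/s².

Taking torques about support B:
Beam weight: 31 × 9.8 = 303.8 N down at 2.5 m → arm 1.2 m, τ = 303.8 × 1.2 = 364.6 N·m counterclockwise.
Paint can: 9.1 × 9.8 = 89.18 N down at 2.9 m → arm 0.8 m, τ = 89.18 × 0.8 = 71.34 N·m counterclockwise.
Block: 2.8 × 9.8 = 27.44 N down at 2 m → arm 1.7 m, τ = 27.44 × 1.7 = 46.65 N·m counterclockwise.
Toolbox: 11 × 9.8 = 107.8 N down at 0.89 m → arm 2.81 m, τ = 107.8 × 2.81 = 302.9 N·m counterclockwise.
Net load moment about support B = 785.5 N·m counterclockwise.
Reaction R at support A is upward at 0 m, arm 3.7 m → moment R × 3.7 clockwise.
Στ = 0 ⇒ R × 3.7 = 785.5 ⇒ R = 212 N.

R_A ≈ 212 N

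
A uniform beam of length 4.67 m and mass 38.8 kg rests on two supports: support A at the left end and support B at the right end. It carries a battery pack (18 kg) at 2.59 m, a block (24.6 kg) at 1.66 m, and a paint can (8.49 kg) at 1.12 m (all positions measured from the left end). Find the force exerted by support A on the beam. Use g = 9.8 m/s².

Sum moments about support B (its reaction then has zero moment arm).
Beam weight: 38.8 × 9.8 = 380.2 N down at 2.335 m → arm 2.335 m, τ = 380.2 × 2.335 = 887.8 N·m counterclockwise.
Battery pack: 18 × 9.8 = 176.4 N down at 2.59 m → arm 2.08 m, τ = 176.4 × 2.08 = 366.9 N·m counterclockwise.
Block: 24.6 × 9.8 = 241.1 N down at 1.66 m → arm 3.01 m, τ = 241.1 × 3.01 = 725.7 N·m counterclockwise.
Paint can: 8.49 × 9.8 = 83.2 N down at 1.12 m → arm 3.55 m, τ = 83.2 × 3.55 = 295.4 N·m counterclockwise.
Net load moment about support B = 2276 N·m counterclockwise.
Reaction R at support A is upward at 0 m, arm 4.67 m → moment R × 4.67 clockwise.
Setting net torque to zero: R × 4.67 = 2276 → R = 487 N.

R_A ≈ 487 N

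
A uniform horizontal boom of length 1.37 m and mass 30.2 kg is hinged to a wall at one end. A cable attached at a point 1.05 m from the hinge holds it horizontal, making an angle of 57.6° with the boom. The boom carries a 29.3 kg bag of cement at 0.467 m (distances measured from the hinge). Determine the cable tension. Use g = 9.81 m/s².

T ≈ 380 N

Choose the hinge as the axis so the unknown hinge reaction has zero arm there.
Beam weight: 30.2 × 9.81 = 296.3 N down at 0.685 m → arm 0.685 m, τ = 296.3 × 0.685 = 203 N·m clockwise.
Bag of cement: 29.3 × 9.81 = 287.4 N down at 0.467 m → arm 0.467 m, τ = 287.4 × 0.467 = 134.2 N·m clockwise.
Total clockwise load moment = 337.2 N·m.
The cable tension T acts at 1.05 m; only its component perpendicular to the boom, T sinθ, produces torque. sin 57.6° = 0.8443.
Στ = 0 ⇒ T × 1.05 × 0.8443 = 337.2 ⇒ T = 337.2 / 0.8865 = 380 N.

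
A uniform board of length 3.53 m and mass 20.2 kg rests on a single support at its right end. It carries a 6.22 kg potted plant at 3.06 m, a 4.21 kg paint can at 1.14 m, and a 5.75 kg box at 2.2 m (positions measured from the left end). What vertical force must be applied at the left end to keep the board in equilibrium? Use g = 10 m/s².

Take moments about the right end.
Beam weight: 20.2 × 10 = 202 N down at 1.765 m → arm 1.765 m, τ = 202 × 1.765 = 356.5 N·m counterclockwise.
Potted plant: 6.22 × 10 = 62.2 N down at 3.06 m → arm 0.47 m, τ = 62.2 × 0.47 = 29.23 N·m counterclockwise.
Paint can: 4.21 × 10 = 42.1 N down at 1.14 m → arm 2.39 m, τ = 42.1 × 2.39 = 100.6 N·m counterclockwise.
Box: 5.75 × 10 = 57.5 N down at 2.2 m → arm 1.33 m, τ = 57.5 × 1.33 = 76.48 N·m counterclockwise.
Net moment of the loads = 562.8 N·m counterclockwise.
The upward force F acts at the left end, arm 3.53 m, giving F × 3.53 clockwise.
Στ = 0 ⇒ F × 3.53 = 562.8 ⇒ F = 562.8 / 3.53 = 159 N.

F ≈ 159 N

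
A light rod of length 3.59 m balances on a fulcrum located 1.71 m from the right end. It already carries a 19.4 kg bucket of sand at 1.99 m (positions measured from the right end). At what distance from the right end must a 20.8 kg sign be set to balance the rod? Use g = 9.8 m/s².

Choose the fulcrum (at 1.71 m from the right end) as the axis so the support reaction has zero arm there.
Bucket of sand: 19.4 × 9.8 = 190.1 N down at 1.99 m → arm 0.28 m, τ = 190.1 × 0.28 = 53.23 N·m counterclockwise.
Net moment of existing loads = 53.23 N·m counterclockwise.
The sign weighs 20.8 × 9.8 = 203.8 N and must supply an equal clockwise moment, so its lever arm about the fulcrum is 53.23 / 203.8 = 0.261 m.
That puts it at 1.71 − 0.261 = 1.45 m from the right end.

x ≈ 1.45 m from the right end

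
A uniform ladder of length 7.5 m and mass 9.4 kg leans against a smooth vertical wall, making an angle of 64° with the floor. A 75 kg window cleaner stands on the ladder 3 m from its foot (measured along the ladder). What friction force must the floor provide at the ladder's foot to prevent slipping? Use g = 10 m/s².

Take moments about the foot of the ladder.
Ladder weight 9.4×10 = 94 N acts at 3.75 m along the ladder; its horizontal arm is 3.75·cos64° = 1.644 m → τ = 154.5 N·m clockwise.
Window cleaner: 75×10 = 750 N at 3 m → arm 1.315 m → τ = 986.2 N·m clockwise.
Wall normal N acts horizontally at the top; its moment arm is the height L sinθ = 7.5·sin64° = 6.741 m, counterclockwise.
Balancing moments: N × 6.741 = 1141, giving N = 169 N.
ΣFx = 0: friction at the foot balances the wall's push, so f = N_wall = 169 N.

f ≈ 169 N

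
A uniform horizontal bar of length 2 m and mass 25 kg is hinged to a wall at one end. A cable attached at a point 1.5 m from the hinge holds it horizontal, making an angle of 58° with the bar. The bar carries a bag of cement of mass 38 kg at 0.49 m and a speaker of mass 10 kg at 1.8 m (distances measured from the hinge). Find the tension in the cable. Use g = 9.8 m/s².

Sum moments about the hinge (the unknown hinge reaction has zero arm there).
Beam weight: 25 × 9.8 = 245 N down at 1 m → arm 1 m, τ = 245 × 1 = 245 N·m clockwise.
Bag of cement: 38 × 9.8 = 372.4 N down at 0.49 m → arm 0.49 m, τ = 372.4 × 0.49 = 182.5 N·m clockwise.
Speaker: 10 × 9.8 = 98 N down at 1.8 m → arm 1.8 m, τ = 98 × 1.8 = 176.4 N·m clockwise.
Total clockwise load moment = 603.9 N·m.
The cable tension T acts at 1.5 m; only its component perpendicular to the bar, T sinθ, produces torque. sin 58° = 0.848.
Στ = 0 ⇒ T × 1.5 × 0.848 = 603.9 ⇒ T = 603.9 / 1.272 = 475 N.

T ≈ 475 N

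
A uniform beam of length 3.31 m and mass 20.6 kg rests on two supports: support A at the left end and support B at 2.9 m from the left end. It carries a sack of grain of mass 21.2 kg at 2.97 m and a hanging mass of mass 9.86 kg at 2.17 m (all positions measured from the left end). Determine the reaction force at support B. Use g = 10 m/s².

R_B ≈ 408 N

Take moments about support A.
Beam weight: 20.6 × 10 = 206 N down at 1.655 m → arm 1.655 m, τ = 206 × 1.655 = 340.9 N·m clockwise.
Sack of grain: 21.2 × 10 = 212 N down at 2.97 m → arm 2.97 m, τ = 212 × 2.97 = 629.6 N·m clockwise.
Hanging mass: 9.86 × 10 = 98.6 N down at 2.17 m → arm 2.17 m, τ = 98.6 × 2.17 = 214 N·m clockwise.
Net load moment about support A = 1184 N·m clockwise.
Reaction R at support B is upward at 2.9 m, arm 2.9 m → moment R × 2.9 counterclockwise.
Setting net torque to zero: R × 2.9 = 1184 → R = 408 N.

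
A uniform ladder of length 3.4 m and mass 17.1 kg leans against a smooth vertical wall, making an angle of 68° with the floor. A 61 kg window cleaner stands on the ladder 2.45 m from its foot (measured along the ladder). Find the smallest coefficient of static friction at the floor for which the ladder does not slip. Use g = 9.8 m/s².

About the foot of the ladder:
Ladder weight 17.1×9.8 = 167.6 N acts at 1.7 m along the ladder; its horizontal arm is 1.7·cos68° = 0.6368 m → τ = 106.7 N·m clockwise.
Window cleaner: 61×9.8 = 597.8 N at 2.45 m → arm 0.9178 m → τ = 548.7 N·m clockwise.
Wall normal N acts horizontally at the top; its moment arm is the height L sinθ = 3.4·sin68° = 3.152 m, counterclockwise.
Balancing moments: N × 3.152 = 655.4, giving N = 207.9 N.
ΣFx = 0 ⇒ f = N_wall = 207.9 N. ΣFy = 0 ⇒ N_floor = 765.4 N.
μ_min = f / N_floor = 207.9 / 765.4 = 0.272.

μ_min ≈ 0.272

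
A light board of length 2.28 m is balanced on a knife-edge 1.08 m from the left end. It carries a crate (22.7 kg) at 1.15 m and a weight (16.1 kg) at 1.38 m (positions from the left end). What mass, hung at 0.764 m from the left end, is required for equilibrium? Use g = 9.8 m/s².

m ≈ 20.3 kg

About the knife-edge (at 1.08 m from the left end):
Crate: 22.7 × 9.8 = 222.5 N down at 1.15 m → arm 0.07 m, τ = 222.5 × 0.07 = 15.58 N·m clockwise.
Weight: 16.1 × 9.8 = 157.8 N down at 1.38 m → arm 0.3 m, τ = 157.8 × 0.3 = 47.34 N·m clockwise.
Net moment of known loads = 62.92 N·m clockwise.
An unknown mass m at 0.764 m has arm 0.316 m; its moment is m·g·0.316 counterclockwise.
Στ = 0 ⇒ m × 9.8 × 0.316 = 62.92 ⇒ m = 62.92 / (9.8 × 0.316) = 20.3 kg.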